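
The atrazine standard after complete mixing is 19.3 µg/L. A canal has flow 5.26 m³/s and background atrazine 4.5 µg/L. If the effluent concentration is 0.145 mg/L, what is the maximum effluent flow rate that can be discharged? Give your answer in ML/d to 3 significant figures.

4.5 µg/L = 0.0045 mg/L.
19.3 µg/L = 0.0193 mg/L.
Mass balance at complete mixing: C_std·(Q_w + Q_r) = Q_w·C_e + Q_r·C_b.
Rearranging, Q_w = Q_r·(C_std − C_b)/(C_e − C_std) = 5.26·(0.0193 − 0.0045) / (0.145 − 0.0193) = 0.6193 m³/s.
= 53.51 ML/d.

53.5 ML/d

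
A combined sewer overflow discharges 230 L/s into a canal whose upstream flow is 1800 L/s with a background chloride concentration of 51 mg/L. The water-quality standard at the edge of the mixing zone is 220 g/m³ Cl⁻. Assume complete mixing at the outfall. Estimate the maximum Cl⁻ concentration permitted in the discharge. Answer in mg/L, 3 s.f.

1540 mg/L

230 L/s = 0.23 m³/s.
1800 L/s = 1.8 m³/s.
Mass balance: 220·2.03 = 0.23·Cₑ + 1.8·51.
Cₑ = (446.6 − 91.8) / 0.23 = 1543 mg/L.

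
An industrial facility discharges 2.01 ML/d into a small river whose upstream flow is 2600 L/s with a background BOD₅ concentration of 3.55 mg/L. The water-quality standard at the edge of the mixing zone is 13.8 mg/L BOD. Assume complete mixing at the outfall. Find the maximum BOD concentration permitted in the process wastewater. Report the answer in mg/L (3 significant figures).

1160 mg/L

2.01 ML/d = 0.02326 m³/s.
2600 L/s = 2.6 m³/s.
Mass balance: 13.8·2.623 = 0.02326·Cₑ + 2.6·3.55.
Cₑ = (36.2 − 9.23) / 0.02326 = 1159 mg/L.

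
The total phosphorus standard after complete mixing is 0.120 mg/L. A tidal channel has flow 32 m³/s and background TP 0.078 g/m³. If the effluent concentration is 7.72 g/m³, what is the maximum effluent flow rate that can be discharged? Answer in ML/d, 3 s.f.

Mass balance at complete mixing: C_std·(Q_w + Q_r) = Q_w·C_e + Q_r·C_b.
Rearranging, Q_w = Q_r·(C_std − C_b)/(C_e − C_std) = 32·(0.12 − 0.078) / (7.72 − 0.12) = 0.1768 m³/s.
= 15.28 ML/d.

15.3 ML/d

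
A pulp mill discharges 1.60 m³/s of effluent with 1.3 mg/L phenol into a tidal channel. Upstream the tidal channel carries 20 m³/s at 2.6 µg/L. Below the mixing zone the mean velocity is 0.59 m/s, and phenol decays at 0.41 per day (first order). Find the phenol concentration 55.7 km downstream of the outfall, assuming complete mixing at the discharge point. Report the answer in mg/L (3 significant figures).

2.6 µg/L = 0.0026 mg/L.
After complete mixing, C₀ = (1.6·1.3 + 20·0.0026) / 21.6 = 0.0987 mg/L.
Travel time t = 5.57e+04 m / 0.59 m/s = 9.441e+04 s = 1.093 d.
C = 0.0987·exp(−0.41·1.093) = 0.0987·0.6389 = 0.06306 mg/L.

0.0631 mg/L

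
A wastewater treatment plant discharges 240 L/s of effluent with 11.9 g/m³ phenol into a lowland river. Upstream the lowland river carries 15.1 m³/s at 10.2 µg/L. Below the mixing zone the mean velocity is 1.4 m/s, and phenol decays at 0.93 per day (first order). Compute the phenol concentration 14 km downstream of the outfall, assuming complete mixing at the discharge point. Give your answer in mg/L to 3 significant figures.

240 L/s = 0.24 m³/s.
10.2 µg/L = 0.0102 mg/L.
After complete mixing, C₀ = (0.24·11.9 + 15.1·0.0102) / 15.34 = 0.1962 mg/L.
Travel time t = 1.4e+04 m / 1.4 m/s = 1e+04 s = 0.1157 d.
C = 0.1962·exp(−0.93·0.1157) = 0.1962·0.898 = 0.1762 mg/L.

0.176 mg/L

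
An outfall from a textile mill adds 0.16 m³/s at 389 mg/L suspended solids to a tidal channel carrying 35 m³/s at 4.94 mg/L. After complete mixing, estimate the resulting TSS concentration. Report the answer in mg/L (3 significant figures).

By mass balance at complete mixing, C = (0.16·389 + 35·4.94) / (0.16 + 35) = 235.1/35.16 = 6.688 mg/L.

6.69 mg/L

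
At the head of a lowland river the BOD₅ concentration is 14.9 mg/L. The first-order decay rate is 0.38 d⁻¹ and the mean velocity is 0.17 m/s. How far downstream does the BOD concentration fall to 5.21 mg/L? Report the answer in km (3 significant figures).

From C = C₀·e^(−kt), t = ln(C₀/C)/k = ln(14.9/5.21)/0.38 = 1.051/0.38 = 2.765 d.
Distance = v·t = 0.17 m/s × 2.389e+05 s = 4.062e+04 m = 40.62 km.

40.6 km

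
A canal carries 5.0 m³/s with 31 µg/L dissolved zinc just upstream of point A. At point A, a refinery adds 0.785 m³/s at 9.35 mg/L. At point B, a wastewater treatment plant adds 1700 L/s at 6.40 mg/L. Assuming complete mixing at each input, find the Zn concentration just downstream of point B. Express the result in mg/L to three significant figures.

31 µg/L = 0.031 mg/L.
After input A: C = (5·0.031 + 0.785·9.35) / 5.785 = 1.296 mg/L.
1700 L/s = 1.7 m³/s.
After input B: C = (5.785·1.296 + 1.7·6.4) / 7.485 = 2.455 mg/L.

2.45 mg/L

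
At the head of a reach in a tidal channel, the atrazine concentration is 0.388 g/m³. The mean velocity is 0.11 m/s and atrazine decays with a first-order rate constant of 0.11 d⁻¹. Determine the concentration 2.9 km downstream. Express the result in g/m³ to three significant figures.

0.375 g/m³

Travel time t = 2.9 km / 0.11 m/s = 2900/0.11 = 2.636e+04 s = 0.3051 d.
First-order decay: C = 0.388·exp(−0.11·0.3051) = 0.388·0.967 = 0.3752 g/m³.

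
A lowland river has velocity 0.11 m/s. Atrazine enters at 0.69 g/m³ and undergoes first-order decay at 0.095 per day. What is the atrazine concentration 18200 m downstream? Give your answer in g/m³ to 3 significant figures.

Travel time t = 18200 m / 0.11 m/s = 1.82e+04/0.11 = 1.655e+05 s = 1.915 d.
First-order decay: C = 0.69·exp(−0.095·1.915) = 0.69·0.8337 = 0.5752 g/m³.

0.575 g/m³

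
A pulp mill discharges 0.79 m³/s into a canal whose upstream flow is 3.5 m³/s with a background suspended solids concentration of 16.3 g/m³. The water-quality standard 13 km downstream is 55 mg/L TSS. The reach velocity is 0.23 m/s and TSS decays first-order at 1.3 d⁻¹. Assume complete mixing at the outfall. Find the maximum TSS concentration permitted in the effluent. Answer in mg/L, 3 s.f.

Travel time to the compliance point: t = 1.3e+04/0.23 = 5.652e+04 s = 0.6542 d; decay factor exp(−1.3·0.6542) = 0.4272.
So the concentration just after mixing may be at most 55/0.4272 = 128.7 mg/L.
Mass balance: 128.7·4.29 = 0.79·Cₑ + 3.5·16.3.
Cₑ = (552.3 − 57.05) / 0.79 = 626.9 mg/L.

627 mg/L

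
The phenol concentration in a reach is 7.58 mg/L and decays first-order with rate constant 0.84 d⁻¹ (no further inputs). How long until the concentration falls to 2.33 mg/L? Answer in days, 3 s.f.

1.40 d

t = ln(C₀/C)/k = ln(7.58/2.33)/0.84 = 1.18/0.84 = 1.404 d.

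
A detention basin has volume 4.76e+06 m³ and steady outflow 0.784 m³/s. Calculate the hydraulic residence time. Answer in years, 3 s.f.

0.192 yr

Q = 0.784 m³/s × 3.156e+07 s/yr = 2.474e+07 m³/yr.
Hydraulic residence time τ = V/Q = 4.76e+06/2.474e+07 = 0.1924 yr.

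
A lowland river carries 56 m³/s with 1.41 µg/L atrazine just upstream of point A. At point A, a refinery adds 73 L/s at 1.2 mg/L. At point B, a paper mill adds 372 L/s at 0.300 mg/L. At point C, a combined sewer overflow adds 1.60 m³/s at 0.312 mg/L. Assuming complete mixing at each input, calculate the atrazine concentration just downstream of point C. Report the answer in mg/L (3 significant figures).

1.41 µg/L = 0.00141 mg/L.
73 L/s = 0.073 m³/s.
After input A: C = (56·0.00141 + 0.073·1.2) / 56.07 = 0.00297 mg/L.
372 L/s = 0.372 m³/s.
After input B: C = (56.07·0.00297 + 0.372·0.3) / 56.45 = 0.004928 mg/L.
After input C: C = (56.45·0.004928 + 1.6·0.312) / 58.05 = 0.01339 mg/L.

0.0134 mg/L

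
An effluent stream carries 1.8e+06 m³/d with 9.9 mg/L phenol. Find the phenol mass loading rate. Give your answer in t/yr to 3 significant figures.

6510 t/yr

1.8e+06 m³/d = 20.83 m³/s.
Mass flux = Q·C = 20.83 m³/s × 9.9 g/m³ = 206.2 g/s.
= 206.2 g/s × 31.56 = 6509 t/yr.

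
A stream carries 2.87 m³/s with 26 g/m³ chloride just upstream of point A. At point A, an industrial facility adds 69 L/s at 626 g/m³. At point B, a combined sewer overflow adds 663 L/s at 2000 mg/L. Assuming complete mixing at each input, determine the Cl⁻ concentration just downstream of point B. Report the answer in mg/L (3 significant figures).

401 mg/L

69 L/s = 0.069 m³/s.
After input A: C = (2.87·26 + 0.069·626) / 2.939 = 40.09 mg/L.
663 L/s = 0.663 m³/s.
After input B: C = (2.939·40.09 + 0.663·2000) / 3.602 = 400.8 mg/L.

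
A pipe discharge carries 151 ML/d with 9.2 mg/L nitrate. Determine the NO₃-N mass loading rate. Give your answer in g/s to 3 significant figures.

16.1 g/s

151 ML/d = 1.748 m³/s.
Mass flux = Q·C = 1.748 m³/s × 9.2 g/m³ = 16.08 g/s.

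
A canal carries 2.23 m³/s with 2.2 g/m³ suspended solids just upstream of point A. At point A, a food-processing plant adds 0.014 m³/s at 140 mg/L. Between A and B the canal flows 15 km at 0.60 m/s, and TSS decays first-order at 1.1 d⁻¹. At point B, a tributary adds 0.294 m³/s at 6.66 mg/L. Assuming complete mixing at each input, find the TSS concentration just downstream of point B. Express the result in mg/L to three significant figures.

After input A: C = (2.23·2.2 + 0.014·140) / 2.244 = 3.06 mg/L.
Over the 15 km reach to input B (t = 2.5e+04 s = 0.2894 d), decay gives C = 3.06·exp(−1.1·0.2894) = 2.226 mg/L.
After input B: C = (2.244·2.226 + 0.294·6.66) / 2.538 = 2.739 mg/L.

2.74 mg/L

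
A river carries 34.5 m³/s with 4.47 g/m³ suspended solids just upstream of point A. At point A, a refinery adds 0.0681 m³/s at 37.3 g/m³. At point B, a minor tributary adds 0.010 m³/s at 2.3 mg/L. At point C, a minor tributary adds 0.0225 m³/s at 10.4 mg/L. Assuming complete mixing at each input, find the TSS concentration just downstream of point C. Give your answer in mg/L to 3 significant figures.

After input A: C = (34.5·4.47 + 0.0681·37.3) / 34.57 = 4.535 mg/L.
After input B: C = (34.57·4.535 + 0.01·2.3) / 34.58 = 4.534 mg/L.
After input C: C = (34.58·4.534 + 0.0225·10.4) / 34.6 = 4.538 mg/L.

4.54 mg/L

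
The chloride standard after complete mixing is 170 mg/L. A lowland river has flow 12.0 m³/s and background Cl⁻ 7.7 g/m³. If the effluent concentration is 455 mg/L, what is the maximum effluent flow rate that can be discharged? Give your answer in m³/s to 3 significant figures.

Mass balance at complete mixing: C_std·(Q_w + Q_r) = Q_w·C_e + Q_r·C_b.
Rearranging, Q_w = Q_r·(C_std − C_b)/(C_e − C_std) = 12.0·(170 − 7.7) / (455 − 170) = 6.834 m³/s.

6.83 m³/s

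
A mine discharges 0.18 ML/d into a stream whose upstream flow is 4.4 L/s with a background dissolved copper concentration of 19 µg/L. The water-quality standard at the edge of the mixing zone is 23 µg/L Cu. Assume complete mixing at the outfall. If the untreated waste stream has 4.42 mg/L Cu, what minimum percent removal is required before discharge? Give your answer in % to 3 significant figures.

0.18 ML/d = 0.002083 m³/s.
4.4 L/s = 0.0044 m³/s.
19 µg/L = 0.019 mg/L.
23 µg/L = 0.023 mg/L.
Mass balance: 0.023·0.006483 = 0.002083·Cₑ + 0.0044·0.019.
Cₑ = (0.0001491 − 8.36e-05) / 0.002083 = 0.03145 mg/L.
Required removal = 1 − 0.03145/4.42 = 99.29 %.

99.3 %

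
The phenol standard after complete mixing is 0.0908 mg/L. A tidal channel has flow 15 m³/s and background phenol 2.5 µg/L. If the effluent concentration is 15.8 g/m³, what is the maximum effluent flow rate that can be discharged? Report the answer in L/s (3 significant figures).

2.5 µg/L = 0.0025 mg/L.
Mass balance at complete mixing: C_std·(Q_w + Q_r) = Q_w·C_e + Q_r·C_b.
Rearranging, Q_w = Q_r·(C_std − C_b)/(C_e − C_std) = 15·(0.0908 − 0.0025) / (15.8 − 0.0908) = 0.08431 m³/s.
= 84.31 L/s.

84.3 L/s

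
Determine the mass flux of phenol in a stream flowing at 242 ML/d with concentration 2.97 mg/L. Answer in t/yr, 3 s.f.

242 ML/d = 2.801 m³/s.
Mass flux = Q·C = 2.801 m³/s × 2.97 g/m³ = 8.319 g/s.
= 8.319 g/s × 31.56 = 262.5 t/yr.

263 t/yr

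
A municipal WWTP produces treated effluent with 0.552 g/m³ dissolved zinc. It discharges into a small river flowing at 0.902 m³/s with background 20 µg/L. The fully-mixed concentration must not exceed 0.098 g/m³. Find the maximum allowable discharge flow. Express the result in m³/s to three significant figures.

20 µg/L = 0.02 mg/L.
Mass balance at complete mixing: C_std·(Q_w + Q_r) = Q_w·C_e + Q_r·C_b.
Rearranging, Q_w = Q_r·(C_std − C_b)/(C_e − C_std) = 0.902·(0.098 − 0.02) / (0.552 − 0.098) = 0.155 m³/s.

0.155 m³/s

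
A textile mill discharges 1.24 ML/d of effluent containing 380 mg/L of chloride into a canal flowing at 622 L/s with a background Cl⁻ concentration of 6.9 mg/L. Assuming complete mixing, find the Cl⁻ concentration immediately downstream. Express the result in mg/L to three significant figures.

15.3 mg/L

1.24 ML/d = 0.01435 m³/s.
622 L/s = 0.622 m³/s.
By mass balance at complete mixing, C = (0.01435·380 + 0.622·6.9) / (0.01435 + 0.622) = 9.746/0.6364 = 15.31 mg/L.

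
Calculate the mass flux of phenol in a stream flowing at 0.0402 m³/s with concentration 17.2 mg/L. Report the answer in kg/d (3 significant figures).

59.7 kg/d

Mass flux = Q·C = 0.0402 m³/s × 17.2 g/m³ = 0.6914 g/s.
= 0.6914 g/s × 86.4 = 59.74 kg/d.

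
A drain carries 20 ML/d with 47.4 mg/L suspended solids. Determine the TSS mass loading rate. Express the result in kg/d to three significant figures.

20 ML/d = 0.2315 m³/s.
Mass flux = Q·C = 0.2315 m³/s × 47.4 g/m³ = 10.97 g/s.
= 10.97 g/s × 86.4 = 948 kg/d.

948 kg/d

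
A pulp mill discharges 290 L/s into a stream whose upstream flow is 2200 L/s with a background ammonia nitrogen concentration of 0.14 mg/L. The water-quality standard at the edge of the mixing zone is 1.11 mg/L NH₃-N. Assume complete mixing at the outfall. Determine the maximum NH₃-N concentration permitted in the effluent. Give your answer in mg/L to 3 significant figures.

8.47 mg/L

290 L/s = 0.29 m³/s.
2200 L/s = 2.2 m³/s.
Mass balance: 1.11·2.49 = 0.29·Cₑ + 2.2·0.14.
Cₑ = (2.764 − 0.308) / 0.29 = 8.469 mg/L.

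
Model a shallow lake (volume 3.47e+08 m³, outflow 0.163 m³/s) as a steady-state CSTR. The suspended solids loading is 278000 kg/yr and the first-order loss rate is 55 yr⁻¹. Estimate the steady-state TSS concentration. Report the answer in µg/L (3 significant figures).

14.6 µg/L

Outflow Q = 0.163 m³/s × 3.156e+07 s/yr = 5.144e+06 m³/yr.
Steady-state CSTR mass balance: W = Q·C + k·V·C, so C = W/(Q + kV).
Q + kV = 5.144e+06 + 55·3.47e+08 = 1.909e+10 m³/yr.
C = 278000/1.909e+10 = 1.456e-05 kg/m³ = 0.01456 mg/L = 14.56 µg/L.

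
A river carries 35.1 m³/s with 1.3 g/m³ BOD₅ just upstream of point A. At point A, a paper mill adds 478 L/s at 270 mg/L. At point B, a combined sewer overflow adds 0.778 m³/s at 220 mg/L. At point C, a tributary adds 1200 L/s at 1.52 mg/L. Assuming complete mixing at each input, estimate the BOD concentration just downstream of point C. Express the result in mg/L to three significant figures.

478 L/s = 0.478 m³/s.
After input A: C = (35.1·1.3 + 0.478·270) / 35.58 = 4.91 mg/L.
After input B: C = (35.58·4.91 + 0.778·220) / 36.36 = 9.513 mg/L.
1200 L/s = 1.2 m³/s.
After input C: C = (36.36·9.513 + 1.2·1.52) / 37.56 = 9.257 mg/L.

9.26 mg/L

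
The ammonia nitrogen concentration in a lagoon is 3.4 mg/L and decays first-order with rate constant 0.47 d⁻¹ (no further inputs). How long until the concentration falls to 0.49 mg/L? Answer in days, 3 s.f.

t = ln(C₀/C)/k = ln(3.4/0.49)/0.47 = 1.937/0.47 = 4.122 d.

4.12 d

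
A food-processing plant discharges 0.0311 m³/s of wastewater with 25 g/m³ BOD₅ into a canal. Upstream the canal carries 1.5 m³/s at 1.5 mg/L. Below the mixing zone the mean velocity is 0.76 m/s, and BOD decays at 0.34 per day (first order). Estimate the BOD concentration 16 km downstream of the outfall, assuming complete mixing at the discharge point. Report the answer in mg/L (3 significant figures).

1.82 mg/L

After complete mixing, C₀ = (0.0311·25 + 1.5·1.5) / 1.531 = 1.977 mg/L.
Travel time t = 1.6e+04 m / 0.76 m/s = 2.105e+04 s = 0.2437 d.
C = 1.977·exp(−0.34·0.2437) = 1.977·0.9205 = 1.82 mg/L.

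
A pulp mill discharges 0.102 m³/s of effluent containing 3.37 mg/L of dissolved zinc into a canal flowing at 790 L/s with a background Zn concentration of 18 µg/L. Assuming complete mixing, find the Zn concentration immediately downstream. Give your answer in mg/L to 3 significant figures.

790 L/s = 0.79 m³/s.
18 µg/L = 0.018 mg/L.
By mass balance at complete mixing, C = (0.102·3.37 + 0.79·0.018) / (0.102 + 0.79) = 0.358/0.892 = 0.4013 mg/L.

0.401 mg/L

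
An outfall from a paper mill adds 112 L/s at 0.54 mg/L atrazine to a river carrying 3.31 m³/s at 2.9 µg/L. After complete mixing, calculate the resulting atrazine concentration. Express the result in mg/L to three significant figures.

0.0205 mg/L

112 L/s = 0.112 m³/s.
2.9 µg/L = 0.0029 mg/L.
Conservation of mass across the mixing zone: C = (0.112·0.54 + 3.31·0.0029) / (0.112 + 3.31) = 0.07008/3.422 = 0.02048 mg/L.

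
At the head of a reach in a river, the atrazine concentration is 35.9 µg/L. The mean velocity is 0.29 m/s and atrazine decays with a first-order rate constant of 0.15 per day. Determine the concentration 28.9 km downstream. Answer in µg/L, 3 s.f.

30.2 µg/L

Travel time t = 28.9 km / 0.29 m/s = 2.89e+04/0.29 = 9.966e+04 s = 1.153 d.
First-order decay: C = 35.9·exp(−0.15·1.153) = 35.9·0.8411 = 30.2 µg/L.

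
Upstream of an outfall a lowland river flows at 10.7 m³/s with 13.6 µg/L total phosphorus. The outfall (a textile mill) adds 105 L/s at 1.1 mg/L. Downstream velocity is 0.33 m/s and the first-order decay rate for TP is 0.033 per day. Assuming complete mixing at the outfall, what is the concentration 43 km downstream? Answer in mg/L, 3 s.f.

0.0230 mg/L

105 L/s = 0.105 m³/s.
13.6 µg/L = 0.0136 mg/L.
After complete mixing, C₀ = (0.105·1.1 + 10.7·0.0136) / 10.8 = 0.02416 mg/L.
Travel time t = 4.3e+04 m / 0.33 m/s = 1.303e+05 s = 1.508 d.
C = 0.02416·exp(−0.033·1.508) = 0.02416·0.9514 = 0.02298 mg/L.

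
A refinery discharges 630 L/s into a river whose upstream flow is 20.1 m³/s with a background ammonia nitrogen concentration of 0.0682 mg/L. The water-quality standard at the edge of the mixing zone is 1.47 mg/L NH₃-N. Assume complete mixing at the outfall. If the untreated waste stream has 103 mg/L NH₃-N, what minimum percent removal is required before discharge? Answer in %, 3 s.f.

630 L/s = 0.63 m³/s.
Mass balance: 1.47·20.73 = 0.63·Cₑ + 20.1·0.0682.
Cₑ = (30.47 − 1.371) / 0.63 = 46.19 mg/L.
Required removal = 1 − 46.19/103 = 55.15 %.

55.2 %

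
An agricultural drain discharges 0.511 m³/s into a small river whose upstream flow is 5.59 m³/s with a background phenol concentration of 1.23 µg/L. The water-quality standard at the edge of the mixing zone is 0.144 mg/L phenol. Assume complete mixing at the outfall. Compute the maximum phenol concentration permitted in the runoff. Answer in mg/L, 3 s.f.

1.71 mg/L

1.23 µg/L = 0.00123 mg/L.
Mass balance: 0.144·6.101 = 0.511·Cₑ + 5.59·0.00123.
Cₑ = (0.8785 − 0.006876) / 0.511 = 1.706 mg/L.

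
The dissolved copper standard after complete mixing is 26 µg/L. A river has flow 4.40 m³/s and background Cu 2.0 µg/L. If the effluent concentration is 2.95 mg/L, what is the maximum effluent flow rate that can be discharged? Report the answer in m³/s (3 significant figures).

2.0 µg/L = 0.002 mg/L.
26 µg/L = 0.026 mg/L.
Mass balance at complete mixing: C_std·(Q_w + Q_r) = Q_w·C_e + Q_r·C_b.
Rearranging, Q_w = Q_r·(C_std − C_b)/(C_e − C_std) = 4.40·(0.026 − 0.002) / (2.95 − 0.026) = 0.03611 m³/s.

0.0361 m³/s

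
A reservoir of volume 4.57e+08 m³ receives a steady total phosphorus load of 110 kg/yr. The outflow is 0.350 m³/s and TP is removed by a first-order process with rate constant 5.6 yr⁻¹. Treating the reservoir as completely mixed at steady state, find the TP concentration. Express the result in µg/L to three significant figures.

Outflow Q = 0.350 m³/s × 3.156e+07 s/yr = 1.105e+07 m³/yr.
Steady-state CSTR mass balance: W = Q·C + k·V·C, so C = W/(Q + kV).
Q + kV = 1.105e+07 + 5.6·4.57e+08 = 2.57e+09 m³/yr.
C = 110/2.57e+09 = 4.28e-08 kg/m³ = 4.28e-05 mg/L = 0.0428 µg/L.

0.0428 µg/L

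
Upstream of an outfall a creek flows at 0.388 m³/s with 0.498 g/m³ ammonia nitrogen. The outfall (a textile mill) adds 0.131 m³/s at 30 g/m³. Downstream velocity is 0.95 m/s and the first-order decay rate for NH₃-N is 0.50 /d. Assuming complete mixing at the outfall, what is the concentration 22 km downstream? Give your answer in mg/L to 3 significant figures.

After complete mixing, C₀ = (0.131·30 + 0.388·0.498) / 0.519 = 7.945 mg/L.
Travel time t = 2.2e+04 m / 0.95 m/s = 2.316e+04 s = 0.268 d.
C = 7.945·exp(−0.50·0.268) = 7.945·0.8746 = 6.948 mg/L.

6.95 mg/L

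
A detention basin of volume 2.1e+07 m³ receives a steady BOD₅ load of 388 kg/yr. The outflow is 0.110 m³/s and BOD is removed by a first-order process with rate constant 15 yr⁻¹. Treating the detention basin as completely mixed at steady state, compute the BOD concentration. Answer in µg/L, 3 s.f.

1.22 µg/L

Outflow Q = 0.110 m³/s × 3.156e+07 s/yr = 3.471e+06 m³/yr.
Steady-state CSTR mass balance: W = Q·C + k·V·C, so C = W/(Q + kV).
Q + kV = 3.471e+06 + 15·2.1e+07 = 3.185e+08 m³/yr.
C = 388/3.185e+08 = 1.218e-06 kg/m³ = 0.001218 mg/L = 1.218 µg/L.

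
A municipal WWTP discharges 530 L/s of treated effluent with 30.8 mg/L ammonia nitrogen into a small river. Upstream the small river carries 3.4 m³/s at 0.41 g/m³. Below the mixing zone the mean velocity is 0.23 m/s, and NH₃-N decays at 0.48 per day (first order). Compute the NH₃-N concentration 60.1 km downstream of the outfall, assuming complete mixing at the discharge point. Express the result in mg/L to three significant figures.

530 L/s = 0.53 m³/s.
After complete mixing, C₀ = (0.53·30.8 + 3.4·0.41) / 3.93 = 4.508 mg/L.
Travel time t = 6.01e+04 m / 0.23 m/s = 2.613e+05 s = 3.024 d.
C = 4.508·exp(−0.48·3.024) = 4.508·0.2342 = 1.056 mg/L.

1.06 mg/L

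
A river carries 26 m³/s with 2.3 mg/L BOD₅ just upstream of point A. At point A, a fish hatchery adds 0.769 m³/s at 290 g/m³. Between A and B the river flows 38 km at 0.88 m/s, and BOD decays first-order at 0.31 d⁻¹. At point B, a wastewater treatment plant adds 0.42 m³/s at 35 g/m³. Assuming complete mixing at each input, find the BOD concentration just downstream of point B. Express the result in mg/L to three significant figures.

9.45 mg/L

After input A: C = (26·2.3 + 0.769·290) / 26.77 = 10.56 mg/L.
Over the 38 km reach to input B (t = 4.318e+04 s = 0.4998 d), decay gives C = 10.56·exp(−0.31·0.4998) = 9.048 mg/L.
After input B: C = (26.77·9.048 + 0.42·35) / 27.19 = 9.449 mg/L.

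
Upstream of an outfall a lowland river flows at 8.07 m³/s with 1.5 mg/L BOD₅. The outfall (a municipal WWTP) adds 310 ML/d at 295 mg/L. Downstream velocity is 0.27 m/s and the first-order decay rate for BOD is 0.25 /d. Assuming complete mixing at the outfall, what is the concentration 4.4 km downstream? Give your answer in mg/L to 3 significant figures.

87.6 mg/L

310 ML/d = 3.588 m³/s.
After complete mixing, C₀ = (3.588·295 + 8.07·1.5) / 11.66 = 91.83 mg/L.
Travel time t = 4400 m / 0.27 m/s = 1.63e+04 s = 0.1886 d.
C = 91.83·exp(−0.25·0.1886) = 91.83·0.9539 = 87.6 mg/L.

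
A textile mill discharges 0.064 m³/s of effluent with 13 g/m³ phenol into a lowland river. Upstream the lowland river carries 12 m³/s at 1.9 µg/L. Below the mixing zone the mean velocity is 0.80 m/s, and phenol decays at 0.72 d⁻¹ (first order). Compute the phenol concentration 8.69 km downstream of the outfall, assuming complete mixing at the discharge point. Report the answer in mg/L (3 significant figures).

1.9 µg/L = 0.0019 mg/L.
After complete mixing, C₀ = (0.064·13 + 12·0.0019) / 12.06 = 0.07086 mg/L.
Travel time t = 8690 m / 0.80 m/s = 1.086e+04 s = 0.1257 d.
C = 0.07086·exp(−0.72·0.1257) = 0.07086·0.9135 = 0.06472 mg/L.

0.0647 mg/L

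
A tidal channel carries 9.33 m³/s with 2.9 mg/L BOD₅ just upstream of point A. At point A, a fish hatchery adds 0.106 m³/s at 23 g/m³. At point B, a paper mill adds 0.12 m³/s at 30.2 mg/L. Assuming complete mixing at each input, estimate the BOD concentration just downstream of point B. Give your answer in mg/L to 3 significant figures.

After input A: C = (9.33·2.9 + 0.106·23) / 9.436 = 3.126 mg/L.
After input B: C = (9.436·3.126 + 0.12·30.2) / 9.556 = 3.466 mg/L.

3.47 mg/L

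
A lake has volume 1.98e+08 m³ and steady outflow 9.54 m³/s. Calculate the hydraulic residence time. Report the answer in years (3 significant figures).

0.658 yr

Q = 9.54 m³/s × 3.156e+07 s/yr = 3.011e+08 m³/yr.
Hydraulic residence time τ = V/Q = 1.98e+08/3.011e+08 = 0.6577 yr.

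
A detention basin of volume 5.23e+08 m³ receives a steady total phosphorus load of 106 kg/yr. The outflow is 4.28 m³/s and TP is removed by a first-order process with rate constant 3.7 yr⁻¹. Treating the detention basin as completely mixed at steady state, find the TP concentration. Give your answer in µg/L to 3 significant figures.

Outflow Q = 4.28 m³/s × 3.156e+07 s/yr = 1.351e+08 m³/yr.
Steady-state CSTR mass balance: W = Q·C + k·V·C, so C = W/(Q + kV).
Q + kV = 1.351e+08 + 3.7·5.23e+08 = 2.07e+09 m³/yr.
C = 106/2.07e+09 = 5.12e-08 kg/m³ = 5.12e-05 mg/L = 0.0512 µg/L.

0.0512 µg/L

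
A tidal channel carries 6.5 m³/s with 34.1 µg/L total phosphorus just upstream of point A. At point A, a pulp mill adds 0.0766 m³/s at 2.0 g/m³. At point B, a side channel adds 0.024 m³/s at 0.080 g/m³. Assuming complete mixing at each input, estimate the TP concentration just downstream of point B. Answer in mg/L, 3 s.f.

0.0571 mg/L

34.1 µg/L = 0.0341 mg/L.
After input A: C = (6.5·0.0341 + 0.0766·2) / 6.577 = 0.057 mg/L.
After input B: C = (6.577·0.057 + 0.024·0.08) / 6.601 = 0.05708 mg/L.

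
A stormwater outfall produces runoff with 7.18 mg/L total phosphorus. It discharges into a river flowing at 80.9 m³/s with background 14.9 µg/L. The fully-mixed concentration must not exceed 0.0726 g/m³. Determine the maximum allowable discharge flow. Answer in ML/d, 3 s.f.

56.7 ML/d

14.9 µg/L = 0.0149 mg/L.
Mass balance at complete mixing: C_std·(Q_w + Q_r) = Q_w·C_e + Q_r·C_b.
Rearranging, Q_w = Q_r·(C_std − C_b)/(C_e − C_std) = 80.9·(0.0726 − 0.0149) / (7.18 − 0.0726) = 0.6568 m³/s.
= 56.74 ML/d.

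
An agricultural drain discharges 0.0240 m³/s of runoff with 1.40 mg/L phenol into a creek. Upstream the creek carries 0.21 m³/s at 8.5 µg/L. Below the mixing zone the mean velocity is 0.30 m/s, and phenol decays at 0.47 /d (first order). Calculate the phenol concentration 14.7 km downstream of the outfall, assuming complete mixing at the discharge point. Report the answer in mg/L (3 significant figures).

8.5 µg/L = 0.0085 mg/L.
After complete mixing, C₀ = (0.024·1.4 + 0.21·0.0085) / 0.234 = 0.1512 mg/L.
Travel time t = 1.47e+04 m / 0.30 m/s = 4.9e+04 s = 0.5671 d.
C = 0.1512·exp(−0.47·0.5671) = 0.1512·0.766 = 0.1158 mg/L.

0.116 mg/L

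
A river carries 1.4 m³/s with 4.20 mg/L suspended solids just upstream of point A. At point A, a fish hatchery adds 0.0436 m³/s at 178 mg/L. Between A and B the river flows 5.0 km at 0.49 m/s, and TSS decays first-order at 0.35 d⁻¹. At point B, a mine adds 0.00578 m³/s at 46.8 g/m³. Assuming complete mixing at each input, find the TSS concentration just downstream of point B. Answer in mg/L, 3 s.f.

9.22 mg/L

After input A: C = (1.4·4.2 + 0.0436·178) / 1.444 = 9.449 mg/L.
Over the 5.0 km reach to input B (t = 1.02e+04 s = 0.1181 d), decay gives C = 9.449·exp(−0.35·0.1181) = 9.067 mg/L.
After input B: C = (1.444·9.067 + 0.00578·46.8) / 1.449 = 9.217 mg/L.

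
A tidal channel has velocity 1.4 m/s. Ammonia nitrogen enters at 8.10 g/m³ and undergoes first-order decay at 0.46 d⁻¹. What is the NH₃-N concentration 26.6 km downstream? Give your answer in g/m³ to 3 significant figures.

7.32 g/m³

Travel time t = 26.6 km / 1.4 m/s = 2.66e+04/1.4 = 1.9e+04 s = 0.2199 d.
First-order decay: C = 8.10·exp(−0.46·0.2199) = 8.10·0.9038 = 7.321 g/m³.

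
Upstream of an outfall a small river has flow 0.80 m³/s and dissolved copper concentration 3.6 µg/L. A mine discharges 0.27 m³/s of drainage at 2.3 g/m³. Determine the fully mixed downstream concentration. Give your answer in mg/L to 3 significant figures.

0.583 mg/L

3.6 µg/L = 0.0036 mg/L.
Conservation of mass across the mixing zone: C = (0.27·2.3 + 0.8·0.0036) / (0.27 + 0.8) = 0.6239/1.07 = 0.5831 mg/L.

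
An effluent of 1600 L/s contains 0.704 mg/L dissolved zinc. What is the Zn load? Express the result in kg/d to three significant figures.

97.3 kg/d

1600 L/s = 1.6 m³/s.
Mass flux = Q·C = 1.6 m³/s × 0.704 g/m³ = 1.126 g/s.
= 1.126 g/s × 86.4 = 97.32 kg/d.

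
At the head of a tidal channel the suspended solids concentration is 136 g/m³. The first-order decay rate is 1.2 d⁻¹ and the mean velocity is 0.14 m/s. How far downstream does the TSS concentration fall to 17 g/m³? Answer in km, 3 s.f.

From C = C₀·e^(−kt), t = ln(C₀/C)/k = ln(136/17)/1.2 = 2.079/1.2 = 1.733 d.
Distance = v·t = 0.14 m/s × 1.497e+05 s = 2.096e+04 m = 20.96 km.

21.0 km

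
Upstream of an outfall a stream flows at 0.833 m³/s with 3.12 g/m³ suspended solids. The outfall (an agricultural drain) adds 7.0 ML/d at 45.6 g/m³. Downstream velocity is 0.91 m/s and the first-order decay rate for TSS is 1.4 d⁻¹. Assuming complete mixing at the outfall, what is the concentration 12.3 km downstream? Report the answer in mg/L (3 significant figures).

7.0 ML/d = 0.08102 m³/s.
After complete mixing, C₀ = (0.08102·45.6 + 0.833·3.12) / 0.914 = 6.885 mg/L.
Travel time t = 1.23e+04 m / 0.91 m/s = 1.352e+04 s = 0.1564 d.
C = 6.885·exp(−1.4·0.1564) = 6.885·0.8033 = 5.531 mg/L.

5.53 mg/L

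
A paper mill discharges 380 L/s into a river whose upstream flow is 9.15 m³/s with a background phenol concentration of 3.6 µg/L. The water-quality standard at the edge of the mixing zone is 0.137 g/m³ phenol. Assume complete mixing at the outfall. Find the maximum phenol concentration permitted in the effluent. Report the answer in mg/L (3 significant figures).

380 L/s = 0.38 m³/s.
3.6 µg/L = 0.0036 mg/L.
Mass balance: 0.137·9.53 = 0.38·Cₑ + 9.15·0.0036.
Cₑ = (1.306 − 0.03294) / 0.38 = 3.349 mg/L.

3.35 mg/L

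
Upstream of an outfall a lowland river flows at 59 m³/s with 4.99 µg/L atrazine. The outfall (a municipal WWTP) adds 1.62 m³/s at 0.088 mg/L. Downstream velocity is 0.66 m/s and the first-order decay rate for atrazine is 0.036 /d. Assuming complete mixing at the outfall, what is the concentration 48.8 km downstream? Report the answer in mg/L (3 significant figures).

0.00699 mg/L

4.99 µg/L = 0.00499 mg/L.
After complete mixing, C₀ = (1.62·0.088 + 59·0.00499) / 60.62 = 0.007208 mg/L.
Travel time t = 4.88e+04 m / 0.66 m/s = 7.394e+04 s = 0.8558 d.
C = 0.007208·exp(−0.036·0.8558) = 0.007208·0.9697 = 0.00699 mg/L.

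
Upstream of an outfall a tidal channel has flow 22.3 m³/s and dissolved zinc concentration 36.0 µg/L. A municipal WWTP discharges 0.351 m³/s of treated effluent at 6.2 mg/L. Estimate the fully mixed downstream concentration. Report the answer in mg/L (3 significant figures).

0.132 mg/L

36.0 µg/L = 0.036 mg/L.
Flow-weighted mixing gives C = (0.351·6.2 + 22.3·0.036) / (0.351 + 22.3) = 2.979/22.65 = 0.1315 mg/L.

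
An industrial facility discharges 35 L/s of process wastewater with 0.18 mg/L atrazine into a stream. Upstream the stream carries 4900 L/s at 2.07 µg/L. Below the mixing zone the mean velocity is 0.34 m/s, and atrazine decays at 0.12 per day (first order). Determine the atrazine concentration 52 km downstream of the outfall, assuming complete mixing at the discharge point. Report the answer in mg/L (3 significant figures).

35 L/s = 0.035 m³/s.
4900 L/s = 4.9 m³/s.
2.07 µg/L = 0.00207 mg/L.
After complete mixing, C₀ = (0.035·0.18 + 4.9·0.00207) / 4.935 = 0.003332 mg/L.
Travel time t = 5.2e+04 m / 0.34 m/s = 1.529e+05 s = 1.77 d.
C = 0.003332·exp(−0.12·1.77) = 0.003332·0.8086 = 0.002694 mg/L.

0.00269 mg/L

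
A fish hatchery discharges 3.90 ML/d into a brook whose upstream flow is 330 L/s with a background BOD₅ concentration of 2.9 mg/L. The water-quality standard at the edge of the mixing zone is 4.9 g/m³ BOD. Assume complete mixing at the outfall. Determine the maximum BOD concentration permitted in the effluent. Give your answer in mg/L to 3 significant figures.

19.5 mg/L

3.90 ML/d = 0.04514 m³/s.
330 L/s = 0.33 m³/s.
Mass balance: 4.9·0.3751 = 0.04514·Cₑ + 0.33·2.9.
Cₑ = (1.838 − 0.957) / 0.04514 = 19.52 mg/L.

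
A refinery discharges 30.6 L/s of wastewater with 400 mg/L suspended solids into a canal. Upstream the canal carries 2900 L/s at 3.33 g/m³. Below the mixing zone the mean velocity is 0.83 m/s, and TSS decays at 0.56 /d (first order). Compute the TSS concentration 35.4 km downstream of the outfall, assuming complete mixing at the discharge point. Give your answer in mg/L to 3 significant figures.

30.6 L/s = 0.0306 m³/s.
2900 L/s = 2.9 m³/s.
After complete mixing, C₀ = (0.0306·400 + 2.9·3.33) / 2.931 = 7.472 mg/L.
Travel time t = 3.54e+04 m / 0.83 m/s = 4.265e+04 s = 0.4936 d.
C = 7.472·exp(−0.56·0.4936) = 7.472·0.7585 = 5.667 mg/L.

5.67 mg/L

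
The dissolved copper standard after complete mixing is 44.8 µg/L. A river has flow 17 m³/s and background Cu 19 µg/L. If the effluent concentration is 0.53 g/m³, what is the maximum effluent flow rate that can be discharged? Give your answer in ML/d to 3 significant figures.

78.1 ML/d

19 µg/L = 0.019 mg/L.
44.8 µg/L = 0.0448 mg/L.
Mass balance at complete mixing: C_std·(Q_w + Q_r) = Q_w·C_e + Q_r·C_b.
Rearranging, Q_w = Q_r·(C_std − C_b)/(C_e − C_std) = 17·(0.0448 − 0.019) / (0.53 − 0.0448) = 0.904 m³/s.
= 78.1 ML/d.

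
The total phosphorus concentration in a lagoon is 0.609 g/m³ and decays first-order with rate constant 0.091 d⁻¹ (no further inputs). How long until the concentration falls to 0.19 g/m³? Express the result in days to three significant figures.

t = ln(C₀/C)/k = ln(0.609/0.19)/0.091 = 1.165/0.091 = 12.8 d.

12.8 d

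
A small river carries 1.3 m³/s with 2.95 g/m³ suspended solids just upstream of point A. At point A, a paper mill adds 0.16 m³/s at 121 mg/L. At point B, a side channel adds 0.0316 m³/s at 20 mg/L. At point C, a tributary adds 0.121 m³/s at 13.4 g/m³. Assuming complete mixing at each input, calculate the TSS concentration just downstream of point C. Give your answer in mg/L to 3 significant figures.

15.8 mg/L

After input A: C = (1.3·2.95 + 0.16·121) / 1.46 = 15.89 mg/L.
After input B: C = (1.46·15.89 + 0.0316·20) / 1.492 = 15.97 mg/L.
After input C: C = (1.492·15.97 + 0.121·13.4) / 1.613 = 15.78 mg/L.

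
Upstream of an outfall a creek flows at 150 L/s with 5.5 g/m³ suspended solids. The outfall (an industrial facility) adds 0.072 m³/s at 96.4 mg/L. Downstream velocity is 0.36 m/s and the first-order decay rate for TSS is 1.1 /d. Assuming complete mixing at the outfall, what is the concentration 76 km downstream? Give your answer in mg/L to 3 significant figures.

2.38 mg/L

150 L/s = 0.15 m³/s.
After complete mixing, C₀ = (0.072·96.4 + 0.15·5.5) / 0.222 = 34.98 mg/L.
Travel time t = 7.6e+04 m / 0.36 m/s = 2.111e+05 s = 2.443 d.
C = 34.98·exp(−1.1·2.443) = 34.98·0.06803 = 2.38 mg/L.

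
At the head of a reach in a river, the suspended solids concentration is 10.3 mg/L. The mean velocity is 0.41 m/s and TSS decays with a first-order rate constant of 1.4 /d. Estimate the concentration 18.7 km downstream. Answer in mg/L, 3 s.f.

4.92 mg/L

Travel time t = 18.7 km / 0.41 m/s = 1.87e+04/0.41 = 4.561e+04 s = 0.5279 d.
First-order decay: C = 10.3·exp(−1.4·0.5279) = 10.3·0.4776 = 4.919 mg/L.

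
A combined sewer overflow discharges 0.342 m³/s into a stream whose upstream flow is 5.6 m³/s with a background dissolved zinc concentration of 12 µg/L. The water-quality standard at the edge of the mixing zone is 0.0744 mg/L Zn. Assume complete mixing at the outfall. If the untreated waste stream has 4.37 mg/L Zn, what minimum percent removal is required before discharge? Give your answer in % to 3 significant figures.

74.9 %

12 µg/L = 0.012 mg/L.
Mass balance: 0.0744·5.942 = 0.342·Cₑ + 5.6·0.012.
Cₑ = (0.4421 − 0.0672) / 0.342 = 1.096 mg/L.
Required removal = 1 − 1.096/4.37 = 74.92 %.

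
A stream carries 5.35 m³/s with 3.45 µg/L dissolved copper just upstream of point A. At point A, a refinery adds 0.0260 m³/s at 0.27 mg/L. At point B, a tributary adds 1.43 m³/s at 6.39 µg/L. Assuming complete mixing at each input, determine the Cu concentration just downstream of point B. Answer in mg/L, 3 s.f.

0.00509 mg/L

3.45 µg/L = 0.00345 mg/L.
After input A: C = (5.35·0.00345 + 0.026·0.27) / 5.376 = 0.004739 mg/L.
6.39 µg/L = 0.00639 mg/L.
After input B: C = (5.376·0.004739 + 1.43·0.00639) / 6.806 = 0.005086 mg/L.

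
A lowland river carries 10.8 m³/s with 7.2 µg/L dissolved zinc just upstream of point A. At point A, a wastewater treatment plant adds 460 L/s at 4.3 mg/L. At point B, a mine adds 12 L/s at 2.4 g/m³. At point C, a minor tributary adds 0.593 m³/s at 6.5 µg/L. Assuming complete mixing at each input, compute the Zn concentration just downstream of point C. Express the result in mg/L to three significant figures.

7.2 µg/L = 0.0072 mg/L.
460 L/s = 0.46 m³/s.
After input A: C = (10.8·0.0072 + 0.46·4.3) / 11.26 = 0.1826 mg/L.
12 L/s = 0.012 m³/s.
After input B: C = (11.26·0.1826 + 0.012·2.4) / 11.27 = 0.1849 mg/L.
6.5 µg/L = 0.0065 mg/L.
After input C: C = (11.27·0.1849 + 0.593·0.0065) / 11.87 = 0.176 mg/L.

0.176 mg/L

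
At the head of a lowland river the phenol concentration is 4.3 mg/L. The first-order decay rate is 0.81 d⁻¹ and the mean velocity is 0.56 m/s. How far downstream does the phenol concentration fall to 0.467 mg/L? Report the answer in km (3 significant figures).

133 km

From C = C₀·e^(−kt), t = ln(C₀/C)/k = ln(4.3/0.467)/0.81 = 2.22/0.81 = 2.741 d.
Distance = v·t = 0.56 m/s × 2.368e+05 s = 1.326e+05 m = 132.6 km.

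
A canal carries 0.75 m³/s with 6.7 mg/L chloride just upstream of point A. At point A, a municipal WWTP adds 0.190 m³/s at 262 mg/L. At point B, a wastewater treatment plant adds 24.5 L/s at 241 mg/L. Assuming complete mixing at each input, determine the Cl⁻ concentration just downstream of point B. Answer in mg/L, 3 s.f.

62.9 mg/L

After input A: C = (0.75·6.7 + 0.19·262) / 0.94 = 58.3 mg/L.
24.5 L/s = 0.0245 m³/s.
After input B: C = (0.94·58.3 + 0.0245·241) / 0.9645 = 62.94 mg/L.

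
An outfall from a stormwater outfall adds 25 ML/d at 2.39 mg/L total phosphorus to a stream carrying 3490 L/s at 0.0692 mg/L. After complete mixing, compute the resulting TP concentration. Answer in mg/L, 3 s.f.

25 ML/d = 0.2894 m³/s.
3490 L/s = 3.49 m³/s.
Flow-weighted mixing gives C = (0.2894·2.39 + 3.49·0.0692) / (0.2894 + 3.49) = 0.9331/3.779 = 0.2469 mg/L.

0.247 mg/L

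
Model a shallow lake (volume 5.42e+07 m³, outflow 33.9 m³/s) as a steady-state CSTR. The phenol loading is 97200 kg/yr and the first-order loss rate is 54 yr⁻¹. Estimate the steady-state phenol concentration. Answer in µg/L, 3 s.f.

Outflow Q = 33.9 m³/s × 3.156e+07 s/yr = 1.07e+09 m³/yr.
Steady-state CSTR mass balance: W = Q·C + k·V·C, so C = W/(Q + kV).
Q + kV = 1.07e+09 + 54·5.42e+07 = 3.997e+09 m³/yr.
C = 97200/3.997e+09 = 2.432e-05 kg/m³ = 0.02432 mg/L = 24.32 µg/L.

24.3 µg/L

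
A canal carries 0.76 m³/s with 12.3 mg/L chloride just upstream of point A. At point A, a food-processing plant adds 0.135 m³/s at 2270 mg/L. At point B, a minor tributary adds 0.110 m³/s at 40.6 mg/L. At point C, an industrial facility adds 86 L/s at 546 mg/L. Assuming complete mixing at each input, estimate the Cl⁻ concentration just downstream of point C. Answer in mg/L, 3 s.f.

After input A: C = (0.76·12.3 + 0.135·2270) / 0.895 = 352.8 mg/L.
After input B: C = (0.895·352.8 + 0.11·40.6) / 1.005 = 318.7 mg/L.
86 L/s = 0.086 m³/s.
After input C: C = (1.005·318.7 + 0.086·546) / 1.091 = 336.6 mg/L.

337 mg/L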